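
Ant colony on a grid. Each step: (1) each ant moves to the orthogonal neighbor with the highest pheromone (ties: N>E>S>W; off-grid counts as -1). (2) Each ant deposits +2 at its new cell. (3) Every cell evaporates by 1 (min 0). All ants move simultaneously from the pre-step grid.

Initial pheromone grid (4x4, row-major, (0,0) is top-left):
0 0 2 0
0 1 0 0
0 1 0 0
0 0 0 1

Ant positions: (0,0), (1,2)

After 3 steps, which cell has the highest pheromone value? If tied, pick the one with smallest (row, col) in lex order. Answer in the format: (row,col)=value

Step 1: ant0:(0,0)->E->(0,1) | ant1:(1,2)->N->(0,2)
  grid max=3 at (0,2)
Step 2: ant0:(0,1)->E->(0,2) | ant1:(0,2)->W->(0,1)
  grid max=4 at (0,2)
Step 3: ant0:(0,2)->W->(0,1) | ant1:(0,1)->E->(0,2)
  grid max=5 at (0,2)
Final grid:
  0 3 5 0
  0 0 0 0
  0 0 0 0
  0 0 0 0
Max pheromone 5 at (0,2)

Answer: (0,2)=5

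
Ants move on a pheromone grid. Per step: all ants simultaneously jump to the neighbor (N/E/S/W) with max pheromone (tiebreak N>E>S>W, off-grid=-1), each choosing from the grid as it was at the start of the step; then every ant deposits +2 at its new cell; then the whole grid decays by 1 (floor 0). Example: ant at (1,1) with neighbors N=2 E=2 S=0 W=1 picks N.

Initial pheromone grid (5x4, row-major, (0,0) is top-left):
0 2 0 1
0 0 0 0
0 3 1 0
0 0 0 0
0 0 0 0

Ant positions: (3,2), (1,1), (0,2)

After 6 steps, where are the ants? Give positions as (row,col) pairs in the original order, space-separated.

Step 1: ant0:(3,2)->N->(2,2) | ant1:(1,1)->S->(2,1) | ant2:(0,2)->W->(0,1)
  grid max=4 at (2,1)
Step 2: ant0:(2,2)->W->(2,1) | ant1:(2,1)->E->(2,2) | ant2:(0,1)->E->(0,2)
  grid max=5 at (2,1)
Step 3: ant0:(2,1)->E->(2,2) | ant1:(2,2)->W->(2,1) | ant2:(0,2)->W->(0,1)
  grid max=6 at (2,1)
Step 4: ant0:(2,2)->W->(2,1) | ant1:(2,1)->E->(2,2) | ant2:(0,1)->E->(0,2)
  grid max=7 at (2,1)
Step 5: ant0:(2,1)->E->(2,2) | ant1:(2,2)->W->(2,1) | ant2:(0,2)->W->(0,1)
  grid max=8 at (2,1)
Step 6: ant0:(2,2)->W->(2,1) | ant1:(2,1)->E->(2,2) | ant2:(0,1)->E->(0,2)
  grid max=9 at (2,1)

(2,1) (2,2) (0,2)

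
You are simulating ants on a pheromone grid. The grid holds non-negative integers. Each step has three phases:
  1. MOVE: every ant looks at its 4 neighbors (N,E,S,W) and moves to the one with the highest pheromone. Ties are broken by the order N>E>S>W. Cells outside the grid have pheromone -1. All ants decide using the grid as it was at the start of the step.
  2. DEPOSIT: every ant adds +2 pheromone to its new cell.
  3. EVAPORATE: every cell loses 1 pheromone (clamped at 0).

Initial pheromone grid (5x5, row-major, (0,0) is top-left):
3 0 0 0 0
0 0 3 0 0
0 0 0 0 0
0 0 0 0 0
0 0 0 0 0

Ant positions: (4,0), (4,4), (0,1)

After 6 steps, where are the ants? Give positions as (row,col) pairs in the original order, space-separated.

Step 1: ant0:(4,0)->N->(3,0) | ant1:(4,4)->N->(3,4) | ant2:(0,1)->W->(0,0)
  grid max=4 at (0,0)
Step 2: ant0:(3,0)->N->(2,0) | ant1:(3,4)->N->(2,4) | ant2:(0,0)->E->(0,1)
  grid max=3 at (0,0)
Step 3: ant0:(2,0)->N->(1,0) | ant1:(2,4)->N->(1,4) | ant2:(0,1)->W->(0,0)
  grid max=4 at (0,0)
Step 4: ant0:(1,0)->N->(0,0) | ant1:(1,4)->N->(0,4) | ant2:(0,0)->S->(1,0)
  grid max=5 at (0,0)
Step 5: ant0:(0,0)->S->(1,0) | ant1:(0,4)->S->(1,4) | ant2:(1,0)->N->(0,0)
  grid max=6 at (0,0)
Step 6: ant0:(1,0)->N->(0,0) | ant1:(1,4)->N->(0,4) | ant2:(0,0)->S->(1,0)
  grid max=7 at (0,0)

(0,0) (0,4) (1,0)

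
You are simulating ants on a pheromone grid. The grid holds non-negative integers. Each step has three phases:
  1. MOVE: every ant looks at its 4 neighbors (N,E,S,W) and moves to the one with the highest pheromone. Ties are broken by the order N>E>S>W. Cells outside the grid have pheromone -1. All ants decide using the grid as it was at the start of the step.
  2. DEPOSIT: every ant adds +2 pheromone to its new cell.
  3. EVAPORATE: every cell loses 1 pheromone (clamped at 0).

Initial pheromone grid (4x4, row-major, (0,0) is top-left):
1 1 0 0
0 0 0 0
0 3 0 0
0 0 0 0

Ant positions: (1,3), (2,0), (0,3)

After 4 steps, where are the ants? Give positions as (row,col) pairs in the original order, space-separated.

Step 1: ant0:(1,3)->N->(0,3) | ant1:(2,0)->E->(2,1) | ant2:(0,3)->S->(1,3)
  grid max=4 at (2,1)
Step 2: ant0:(0,3)->S->(1,3) | ant1:(2,1)->N->(1,1) | ant2:(1,3)->N->(0,3)
  grid max=3 at (2,1)
Step 3: ant0:(1,3)->N->(0,3) | ant1:(1,1)->S->(2,1) | ant2:(0,3)->S->(1,3)
  grid max=4 at (2,1)
Step 4: ant0:(0,3)->S->(1,3) | ant1:(2,1)->N->(1,1) | ant2:(1,3)->N->(0,3)
  grid max=4 at (0,3)

(1,3) (1,1) (0,3)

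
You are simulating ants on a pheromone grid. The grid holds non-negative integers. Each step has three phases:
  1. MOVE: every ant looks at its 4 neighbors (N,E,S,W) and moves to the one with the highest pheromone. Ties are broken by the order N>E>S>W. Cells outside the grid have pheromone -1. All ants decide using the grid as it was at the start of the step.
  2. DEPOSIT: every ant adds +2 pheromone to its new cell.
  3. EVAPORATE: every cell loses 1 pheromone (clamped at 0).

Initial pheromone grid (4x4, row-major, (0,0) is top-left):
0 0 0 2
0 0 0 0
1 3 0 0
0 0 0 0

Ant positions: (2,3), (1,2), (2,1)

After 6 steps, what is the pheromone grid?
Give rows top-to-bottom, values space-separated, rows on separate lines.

After step 1: ants at (1,3),(0,2),(2,0)
  0 0 1 1
  0 0 0 1
  2 2 0 0
  0 0 0 0
After step 2: ants at (0,3),(0,3),(2,1)
  0 0 0 4
  0 0 0 0
  1 3 0 0
  0 0 0 0
After step 3: ants at (1,3),(1,3),(2,0)
  0 0 0 3
  0 0 0 3
  2 2 0 0
  0 0 0 0
After step 4: ants at (0,3),(0,3),(2,1)
  0 0 0 6
  0 0 0 2
  1 3 0 0
  0 0 0 0
After step 5: ants at (1,3),(1,3),(2,0)
  0 0 0 5
  0 0 0 5
  2 2 0 0
  0 0 0 0
After step 6: ants at (0,3),(0,3),(2,1)
  0 0 0 8
  0 0 0 4
  1 3 0 0
  0 0 0 0

0 0 0 8
0 0 0 4
1 3 0 0
0 0 0 0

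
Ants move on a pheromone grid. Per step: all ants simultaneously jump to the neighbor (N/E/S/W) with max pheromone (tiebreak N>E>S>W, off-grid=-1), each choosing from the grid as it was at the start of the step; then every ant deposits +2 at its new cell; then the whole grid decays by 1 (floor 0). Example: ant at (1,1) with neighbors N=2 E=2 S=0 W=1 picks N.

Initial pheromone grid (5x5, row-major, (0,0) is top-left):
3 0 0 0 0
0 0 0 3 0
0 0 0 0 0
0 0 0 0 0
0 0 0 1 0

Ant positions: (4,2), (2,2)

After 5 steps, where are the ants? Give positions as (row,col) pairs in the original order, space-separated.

Step 1: ant0:(4,2)->E->(4,3) | ant1:(2,2)->N->(1,2)
  grid max=2 at (0,0)
Step 2: ant0:(4,3)->N->(3,3) | ant1:(1,2)->E->(1,3)
  grid max=3 at (1,3)
Step 3: ant0:(3,3)->S->(4,3) | ant1:(1,3)->N->(0,3)
  grid max=2 at (1,3)
Step 4: ant0:(4,3)->N->(3,3) | ant1:(0,3)->S->(1,3)
  grid max=3 at (1,3)
Step 5: ant0:(3,3)->S->(4,3) | ant1:(1,3)->N->(0,3)
  grid max=2 at (1,3)

(4,3) (0,3)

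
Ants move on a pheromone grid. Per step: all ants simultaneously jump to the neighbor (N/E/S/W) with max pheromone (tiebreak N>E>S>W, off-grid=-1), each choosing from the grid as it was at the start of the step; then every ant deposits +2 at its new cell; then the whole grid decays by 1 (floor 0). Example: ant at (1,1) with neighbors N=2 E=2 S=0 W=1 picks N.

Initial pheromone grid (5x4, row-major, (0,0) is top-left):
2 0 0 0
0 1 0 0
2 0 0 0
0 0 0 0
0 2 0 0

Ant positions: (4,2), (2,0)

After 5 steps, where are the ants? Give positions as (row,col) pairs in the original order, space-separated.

Step 1: ant0:(4,2)->W->(4,1) | ant1:(2,0)->N->(1,0)
  grid max=3 at (4,1)
Step 2: ant0:(4,1)->N->(3,1) | ant1:(1,0)->N->(0,0)
  grid max=2 at (0,0)
Step 3: ant0:(3,1)->S->(4,1) | ant1:(0,0)->E->(0,1)
  grid max=3 at (4,1)
Step 4: ant0:(4,1)->N->(3,1) | ant1:(0,1)->W->(0,0)
  grid max=2 at (0,0)
Step 5: ant0:(3,1)->S->(4,1) | ant1:(0,0)->E->(0,1)
  grid max=3 at (4,1)

(4,1) (0,1)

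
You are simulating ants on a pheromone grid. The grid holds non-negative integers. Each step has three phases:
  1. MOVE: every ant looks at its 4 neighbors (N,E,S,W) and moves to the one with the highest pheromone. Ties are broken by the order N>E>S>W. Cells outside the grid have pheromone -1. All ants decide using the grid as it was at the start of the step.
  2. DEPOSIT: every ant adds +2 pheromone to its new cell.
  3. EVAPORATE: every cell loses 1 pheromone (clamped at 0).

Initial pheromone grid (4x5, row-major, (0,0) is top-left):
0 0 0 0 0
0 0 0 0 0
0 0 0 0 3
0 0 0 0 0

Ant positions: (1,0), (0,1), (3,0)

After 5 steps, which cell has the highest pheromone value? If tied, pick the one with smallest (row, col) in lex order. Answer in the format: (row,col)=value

Step 1: ant0:(1,0)->N->(0,0) | ant1:(0,1)->E->(0,2) | ant2:(3,0)->N->(2,0)
  grid max=2 at (2,4)
Step 2: ant0:(0,0)->E->(0,1) | ant1:(0,2)->E->(0,3) | ant2:(2,0)->N->(1,0)
  grid max=1 at (0,1)
Step 3: ant0:(0,1)->E->(0,2) | ant1:(0,3)->E->(0,4) | ant2:(1,0)->N->(0,0)
  grid max=1 at (0,0)
Step 4: ant0:(0,2)->E->(0,3) | ant1:(0,4)->S->(1,4) | ant2:(0,0)->E->(0,1)
  grid max=1 at (0,1)
Step 5: ant0:(0,3)->E->(0,4) | ant1:(1,4)->N->(0,4) | ant2:(0,1)->E->(0,2)
  grid max=3 at (0,4)
Final grid:
  0 0 1 0 3
  0 0 0 0 0
  0 0 0 0 0
  0 0 0 0 0
Max pheromone 3 at (0,4)

Answer: (0,4)=3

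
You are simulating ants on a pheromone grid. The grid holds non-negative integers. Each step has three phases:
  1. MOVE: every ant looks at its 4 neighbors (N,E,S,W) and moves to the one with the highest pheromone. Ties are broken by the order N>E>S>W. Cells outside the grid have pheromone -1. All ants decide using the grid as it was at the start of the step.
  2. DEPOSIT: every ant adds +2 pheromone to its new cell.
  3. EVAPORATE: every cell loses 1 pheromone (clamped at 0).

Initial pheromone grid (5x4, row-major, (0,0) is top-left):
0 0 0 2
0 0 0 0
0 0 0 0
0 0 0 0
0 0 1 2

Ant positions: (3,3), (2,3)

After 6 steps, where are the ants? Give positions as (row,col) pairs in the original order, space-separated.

Step 1: ant0:(3,3)->S->(4,3) | ant1:(2,3)->N->(1,3)
  grid max=3 at (4,3)
Step 2: ant0:(4,3)->N->(3,3) | ant1:(1,3)->N->(0,3)
  grid max=2 at (0,3)
Step 3: ant0:(3,3)->S->(4,3) | ant1:(0,3)->S->(1,3)
  grid max=3 at (4,3)
Step 4: ant0:(4,3)->N->(3,3) | ant1:(1,3)->N->(0,3)
  grid max=2 at (0,3)
Step 5: ant0:(3,3)->S->(4,3) | ant1:(0,3)->S->(1,3)
  grid max=3 at (4,3)
Step 6: ant0:(4,3)->N->(3,3) | ant1:(1,3)->N->(0,3)
  grid max=2 at (0,3)

(3,3) (0,3)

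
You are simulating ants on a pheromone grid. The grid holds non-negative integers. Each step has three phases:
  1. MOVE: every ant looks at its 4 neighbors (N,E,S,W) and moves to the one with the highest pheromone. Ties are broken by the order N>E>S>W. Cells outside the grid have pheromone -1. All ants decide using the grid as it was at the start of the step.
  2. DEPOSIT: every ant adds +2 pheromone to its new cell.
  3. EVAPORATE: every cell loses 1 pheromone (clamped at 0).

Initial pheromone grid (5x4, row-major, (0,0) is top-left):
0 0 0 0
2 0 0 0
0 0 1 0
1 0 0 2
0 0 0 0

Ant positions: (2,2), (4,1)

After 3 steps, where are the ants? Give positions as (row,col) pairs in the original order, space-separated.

Step 1: ant0:(2,2)->N->(1,2) | ant1:(4,1)->N->(3,1)
  grid max=1 at (1,0)
Step 2: ant0:(1,2)->N->(0,2) | ant1:(3,1)->N->(2,1)
  grid max=1 at (0,2)
Step 3: ant0:(0,2)->E->(0,3) | ant1:(2,1)->N->(1,1)
  grid max=1 at (0,3)

(0,3) (1,1)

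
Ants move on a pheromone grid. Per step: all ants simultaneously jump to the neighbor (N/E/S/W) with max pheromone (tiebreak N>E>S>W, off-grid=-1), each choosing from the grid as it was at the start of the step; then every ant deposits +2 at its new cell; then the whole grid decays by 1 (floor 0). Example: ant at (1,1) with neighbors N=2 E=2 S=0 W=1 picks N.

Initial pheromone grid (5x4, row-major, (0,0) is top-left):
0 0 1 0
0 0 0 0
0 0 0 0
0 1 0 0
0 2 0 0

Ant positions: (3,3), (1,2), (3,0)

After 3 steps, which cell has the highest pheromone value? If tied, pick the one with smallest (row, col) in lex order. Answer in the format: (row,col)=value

Answer: (0,3)=2

Derivation:
Step 1: ant0:(3,3)->N->(2,3) | ant1:(1,2)->N->(0,2) | ant2:(3,0)->E->(3,1)
  grid max=2 at (0,2)
Step 2: ant0:(2,3)->N->(1,3) | ant1:(0,2)->E->(0,3) | ant2:(3,1)->S->(4,1)
  grid max=2 at (4,1)
Step 3: ant0:(1,3)->N->(0,3) | ant1:(0,3)->S->(1,3) | ant2:(4,1)->N->(3,1)
  grid max=2 at (0,3)
Final grid:
  0 0 0 2
  0 0 0 2
  0 0 0 0
  0 2 0 0
  0 1 0 0
Max pheromone 2 at (0,3)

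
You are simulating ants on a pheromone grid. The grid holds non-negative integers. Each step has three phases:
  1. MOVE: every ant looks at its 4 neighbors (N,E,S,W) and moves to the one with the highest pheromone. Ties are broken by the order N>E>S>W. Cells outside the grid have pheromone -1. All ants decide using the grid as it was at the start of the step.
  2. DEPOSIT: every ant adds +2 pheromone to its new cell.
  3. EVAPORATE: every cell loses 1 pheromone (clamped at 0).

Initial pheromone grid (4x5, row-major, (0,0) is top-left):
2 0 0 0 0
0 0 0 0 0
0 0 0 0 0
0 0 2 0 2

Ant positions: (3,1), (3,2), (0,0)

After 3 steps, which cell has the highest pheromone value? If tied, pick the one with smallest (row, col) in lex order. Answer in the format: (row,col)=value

Answer: (3,2)=5

Derivation:
Step 1: ant0:(3,1)->E->(3,2) | ant1:(3,2)->N->(2,2) | ant2:(0,0)->E->(0,1)
  grid max=3 at (3,2)
Step 2: ant0:(3,2)->N->(2,2) | ant1:(2,2)->S->(3,2) | ant2:(0,1)->W->(0,0)
  grid max=4 at (3,2)
Step 3: ant0:(2,2)->S->(3,2) | ant1:(3,2)->N->(2,2) | ant2:(0,0)->E->(0,1)
  grid max=5 at (3,2)
Final grid:
  1 1 0 0 0
  0 0 0 0 0
  0 0 3 0 0
  0 0 5 0 0
Max pheromone 5 at (3,2)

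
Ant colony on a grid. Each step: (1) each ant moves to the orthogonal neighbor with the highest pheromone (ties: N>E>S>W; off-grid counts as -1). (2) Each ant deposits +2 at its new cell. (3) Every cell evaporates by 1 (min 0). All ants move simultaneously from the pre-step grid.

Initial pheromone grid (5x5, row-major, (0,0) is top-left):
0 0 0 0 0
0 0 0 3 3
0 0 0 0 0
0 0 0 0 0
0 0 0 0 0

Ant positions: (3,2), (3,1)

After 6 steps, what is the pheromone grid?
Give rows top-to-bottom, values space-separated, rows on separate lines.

After step 1: ants at (2,2),(2,1)
  0 0 0 0 0
  0 0 0 2 2
  0 1 1 0 0
  0 0 0 0 0
  0 0 0 0 0
After step 2: ants at (2,1),(2,2)
  0 0 0 0 0
  0 0 0 1 1
  0 2 2 0 0
  0 0 0 0 0
  0 0 0 0 0
After step 3: ants at (2,2),(2,1)
  0 0 0 0 0
  0 0 0 0 0
  0 3 3 0 0
  0 0 0 0 0
  0 0 0 0 0
After step 4: ants at (2,1),(2,2)
  0 0 0 0 0
  0 0 0 0 0
  0 4 4 0 0
  0 0 0 0 0
  0 0 0 0 0
After step 5: ants at (2,2),(2,1)
  0 0 0 0 0
  0 0 0 0 0
  0 5 5 0 0
  0 0 0 0 0
  0 0 0 0 0
After step 6: ants at (2,1),(2,2)
  0 0 0 0 0
  0 0 0 0 0
  0 6 6 0 0
  0 0 0 0 0
  0 0 0 0 0

0 0 0 0 0
0 0 0 0 0
0 6 6 0 0
0 0 0 0 0
0 0 0 0 0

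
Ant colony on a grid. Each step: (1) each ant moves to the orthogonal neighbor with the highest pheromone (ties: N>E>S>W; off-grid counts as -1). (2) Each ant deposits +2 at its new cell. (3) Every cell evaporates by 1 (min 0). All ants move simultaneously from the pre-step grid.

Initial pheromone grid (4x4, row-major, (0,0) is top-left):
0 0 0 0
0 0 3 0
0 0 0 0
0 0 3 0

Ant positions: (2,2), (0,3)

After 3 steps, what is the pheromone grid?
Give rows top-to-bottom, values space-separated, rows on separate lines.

After step 1: ants at (1,2),(1,3)
  0 0 0 0
  0 0 4 1
  0 0 0 0
  0 0 2 0
After step 2: ants at (1,3),(1,2)
  0 0 0 0
  0 0 5 2
  0 0 0 0
  0 0 1 0
After step 3: ants at (1,2),(1,3)
  0 0 0 0
  0 0 6 3
  0 0 0 0
  0 0 0 0

0 0 0 0
0 0 6 3
0 0 0 0
0 0 0 0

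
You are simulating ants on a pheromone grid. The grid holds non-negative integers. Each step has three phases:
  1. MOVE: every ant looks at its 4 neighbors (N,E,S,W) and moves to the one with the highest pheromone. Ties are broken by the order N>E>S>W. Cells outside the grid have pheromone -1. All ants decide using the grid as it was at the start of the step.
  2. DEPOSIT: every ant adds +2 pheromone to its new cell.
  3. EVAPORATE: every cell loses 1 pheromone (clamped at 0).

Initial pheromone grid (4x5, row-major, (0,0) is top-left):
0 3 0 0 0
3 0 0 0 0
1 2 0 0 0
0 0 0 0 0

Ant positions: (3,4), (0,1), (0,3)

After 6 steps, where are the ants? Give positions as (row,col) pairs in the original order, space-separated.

Step 1: ant0:(3,4)->N->(2,4) | ant1:(0,1)->E->(0,2) | ant2:(0,3)->E->(0,4)
  grid max=2 at (0,1)
Step 2: ant0:(2,4)->N->(1,4) | ant1:(0,2)->W->(0,1) | ant2:(0,4)->S->(1,4)
  grid max=3 at (0,1)
Step 3: ant0:(1,4)->N->(0,4) | ant1:(0,1)->E->(0,2) | ant2:(1,4)->N->(0,4)
  grid max=3 at (0,4)
Step 4: ant0:(0,4)->S->(1,4) | ant1:(0,2)->W->(0,1) | ant2:(0,4)->S->(1,4)
  grid max=5 at (1,4)
Step 5: ant0:(1,4)->N->(0,4) | ant1:(0,1)->E->(0,2) | ant2:(1,4)->N->(0,4)
  grid max=5 at (0,4)
Step 6: ant0:(0,4)->S->(1,4) | ant1:(0,2)->W->(0,1) | ant2:(0,4)->S->(1,4)
  grid max=7 at (1,4)

(1,4) (0,1) (1,4)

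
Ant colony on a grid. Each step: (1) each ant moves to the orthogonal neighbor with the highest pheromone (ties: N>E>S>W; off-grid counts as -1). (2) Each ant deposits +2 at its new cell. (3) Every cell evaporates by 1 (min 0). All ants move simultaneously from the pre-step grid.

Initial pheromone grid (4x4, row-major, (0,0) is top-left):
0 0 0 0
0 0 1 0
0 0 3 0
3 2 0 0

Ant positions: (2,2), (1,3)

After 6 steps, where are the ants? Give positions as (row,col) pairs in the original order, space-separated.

Step 1: ant0:(2,2)->N->(1,2) | ant1:(1,3)->W->(1,2)
  grid max=4 at (1,2)
Step 2: ant0:(1,2)->S->(2,2) | ant1:(1,2)->S->(2,2)
  grid max=5 at (2,2)
Step 3: ant0:(2,2)->N->(1,2) | ant1:(2,2)->N->(1,2)
  grid max=6 at (1,2)
Step 4: ant0:(1,2)->S->(2,2) | ant1:(1,2)->S->(2,2)
  grid max=7 at (2,2)
Step 5: ant0:(2,2)->N->(1,2) | ant1:(2,2)->N->(1,2)
  grid max=8 at (1,2)
Step 6: ant0:(1,2)->S->(2,2) | ant1:(1,2)->S->(2,2)
  grid max=9 at (2,2)

(2,2) (2,2)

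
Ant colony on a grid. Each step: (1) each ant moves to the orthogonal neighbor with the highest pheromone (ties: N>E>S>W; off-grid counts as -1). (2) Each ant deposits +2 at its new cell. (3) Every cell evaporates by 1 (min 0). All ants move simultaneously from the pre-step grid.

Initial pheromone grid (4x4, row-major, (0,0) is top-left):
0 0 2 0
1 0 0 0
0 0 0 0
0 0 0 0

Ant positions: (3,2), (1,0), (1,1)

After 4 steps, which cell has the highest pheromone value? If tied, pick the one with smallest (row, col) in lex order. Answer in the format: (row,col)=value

Answer: (1,0)=5

Derivation:
Step 1: ant0:(3,2)->N->(2,2) | ant1:(1,0)->N->(0,0) | ant2:(1,1)->W->(1,0)
  grid max=2 at (1,0)
Step 2: ant0:(2,2)->N->(1,2) | ant1:(0,0)->S->(1,0) | ant2:(1,0)->N->(0,0)
  grid max=3 at (1,0)
Step 3: ant0:(1,2)->N->(0,2) | ant1:(1,0)->N->(0,0) | ant2:(0,0)->S->(1,0)
  grid max=4 at (1,0)
Step 4: ant0:(0,2)->E->(0,3) | ant1:(0,0)->S->(1,0) | ant2:(1,0)->N->(0,0)
  grid max=5 at (1,0)
Final grid:
  4 0 0 1
  5 0 0 0
  0 0 0 0
  0 0 0 0
Max pheromone 5 at (1,0)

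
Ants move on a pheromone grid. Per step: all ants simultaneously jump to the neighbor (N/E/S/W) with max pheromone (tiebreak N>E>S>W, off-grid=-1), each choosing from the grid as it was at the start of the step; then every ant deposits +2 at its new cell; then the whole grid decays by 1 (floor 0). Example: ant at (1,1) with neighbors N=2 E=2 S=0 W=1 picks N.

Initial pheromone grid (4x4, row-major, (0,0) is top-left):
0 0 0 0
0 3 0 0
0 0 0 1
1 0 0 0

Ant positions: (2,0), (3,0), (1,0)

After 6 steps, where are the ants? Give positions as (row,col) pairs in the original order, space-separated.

Step 1: ant0:(2,0)->S->(3,0) | ant1:(3,0)->N->(2,0) | ant2:(1,0)->E->(1,1)
  grid max=4 at (1,1)
Step 2: ant0:(3,0)->N->(2,0) | ant1:(2,0)->S->(3,0) | ant2:(1,1)->N->(0,1)
  grid max=3 at (1,1)
Step 3: ant0:(2,0)->S->(3,0) | ant1:(3,0)->N->(2,0) | ant2:(0,1)->S->(1,1)
  grid max=4 at (1,1)
Step 4: ant0:(3,0)->N->(2,0) | ant1:(2,0)->S->(3,0) | ant2:(1,1)->N->(0,1)
  grid max=5 at (3,0)
Step 5: ant0:(2,0)->S->(3,0) | ant1:(3,0)->N->(2,0) | ant2:(0,1)->S->(1,1)
  grid max=6 at (3,0)
Step 6: ant0:(3,0)->N->(2,0) | ant1:(2,0)->S->(3,0) | ant2:(1,1)->N->(0,1)
  grid max=7 at (3,0)

(2,0) (3,0) (0,1)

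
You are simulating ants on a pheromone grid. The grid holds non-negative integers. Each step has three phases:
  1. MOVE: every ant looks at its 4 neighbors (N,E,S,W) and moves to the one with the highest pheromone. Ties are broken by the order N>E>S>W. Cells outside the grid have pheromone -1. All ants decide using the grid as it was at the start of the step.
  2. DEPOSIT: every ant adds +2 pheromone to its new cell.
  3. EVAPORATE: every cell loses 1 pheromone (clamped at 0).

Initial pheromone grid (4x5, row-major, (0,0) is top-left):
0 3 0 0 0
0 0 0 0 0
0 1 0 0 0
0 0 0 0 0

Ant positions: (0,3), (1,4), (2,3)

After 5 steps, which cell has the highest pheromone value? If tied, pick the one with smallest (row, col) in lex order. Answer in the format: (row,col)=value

Step 1: ant0:(0,3)->E->(0,4) | ant1:(1,4)->N->(0,4) | ant2:(2,3)->N->(1,3)
  grid max=3 at (0,4)
Step 2: ant0:(0,4)->S->(1,4) | ant1:(0,4)->S->(1,4) | ant2:(1,3)->N->(0,3)
  grid max=3 at (1,4)
Step 3: ant0:(1,4)->N->(0,4) | ant1:(1,4)->N->(0,4) | ant2:(0,3)->E->(0,4)
  grid max=7 at (0,4)
Step 4: ant0:(0,4)->S->(1,4) | ant1:(0,4)->S->(1,4) | ant2:(0,4)->S->(1,4)
  grid max=7 at (1,4)
Step 5: ant0:(1,4)->N->(0,4) | ant1:(1,4)->N->(0,4) | ant2:(1,4)->N->(0,4)
  grid max=11 at (0,4)
Final grid:
  0 0 0 0 11
  0 0 0 0 6
  0 0 0 0 0
  0 0 0 0 0
Max pheromone 11 at (0,4)

Answer: (0,4)=11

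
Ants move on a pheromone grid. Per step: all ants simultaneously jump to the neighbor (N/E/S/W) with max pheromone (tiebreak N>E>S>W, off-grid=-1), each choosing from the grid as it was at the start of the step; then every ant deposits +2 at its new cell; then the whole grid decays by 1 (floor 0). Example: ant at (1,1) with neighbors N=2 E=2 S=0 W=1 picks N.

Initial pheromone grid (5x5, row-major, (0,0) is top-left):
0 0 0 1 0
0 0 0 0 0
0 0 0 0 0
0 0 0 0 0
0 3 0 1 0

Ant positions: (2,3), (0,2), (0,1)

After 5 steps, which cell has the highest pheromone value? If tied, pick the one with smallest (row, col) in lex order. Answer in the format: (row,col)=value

Step 1: ant0:(2,3)->N->(1,3) | ant1:(0,2)->E->(0,3) | ant2:(0,1)->E->(0,2)
  grid max=2 at (0,3)
Step 2: ant0:(1,3)->N->(0,3) | ant1:(0,3)->S->(1,3) | ant2:(0,2)->E->(0,3)
  grid max=5 at (0,3)
Step 3: ant0:(0,3)->S->(1,3) | ant1:(1,3)->N->(0,3) | ant2:(0,3)->S->(1,3)
  grid max=6 at (0,3)
Step 4: ant0:(1,3)->N->(0,3) | ant1:(0,3)->S->(1,3) | ant2:(1,3)->N->(0,3)
  grid max=9 at (0,3)
Step 5: ant0:(0,3)->S->(1,3) | ant1:(1,3)->N->(0,3) | ant2:(0,3)->S->(1,3)
  grid max=10 at (0,3)
Final grid:
  0 0 0 10 0
  0 0 0 9 0
  0 0 0 0 0
  0 0 0 0 0
  0 0 0 0 0
Max pheromone 10 at (0,3)

Answer: (0,3)=10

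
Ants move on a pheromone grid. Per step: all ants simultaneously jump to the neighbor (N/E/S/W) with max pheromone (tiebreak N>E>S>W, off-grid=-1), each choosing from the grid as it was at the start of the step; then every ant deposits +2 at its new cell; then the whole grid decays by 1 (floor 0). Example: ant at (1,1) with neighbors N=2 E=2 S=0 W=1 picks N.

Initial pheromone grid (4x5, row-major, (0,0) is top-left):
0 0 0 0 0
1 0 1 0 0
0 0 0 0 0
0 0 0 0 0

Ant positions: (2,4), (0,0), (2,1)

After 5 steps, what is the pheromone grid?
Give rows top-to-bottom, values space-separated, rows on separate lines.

After step 1: ants at (1,4),(1,0),(1,1)
  0 0 0 0 0
  2 1 0 0 1
  0 0 0 0 0
  0 0 0 0 0
After step 2: ants at (0,4),(1,1),(1,0)
  0 0 0 0 1
  3 2 0 0 0
  0 0 0 0 0
  0 0 0 0 0
After step 3: ants at (1,4),(1,0),(1,1)
  0 0 0 0 0
  4 3 0 0 1
  0 0 0 0 0
  0 0 0 0 0
After step 4: ants at (0,4),(1,1),(1,0)
  0 0 0 0 1
  5 4 0 0 0
  0 0 0 0 0
  0 0 0 0 0
After step 5: ants at (1,4),(1,0),(1,1)
  0 0 0 0 0
  6 5 0 0 1
  0 0 0 0 0
  0 0 0 0 0

0 0 0 0 0
6 5 0 0 1
0 0 0 0 0
0 0 0 0 0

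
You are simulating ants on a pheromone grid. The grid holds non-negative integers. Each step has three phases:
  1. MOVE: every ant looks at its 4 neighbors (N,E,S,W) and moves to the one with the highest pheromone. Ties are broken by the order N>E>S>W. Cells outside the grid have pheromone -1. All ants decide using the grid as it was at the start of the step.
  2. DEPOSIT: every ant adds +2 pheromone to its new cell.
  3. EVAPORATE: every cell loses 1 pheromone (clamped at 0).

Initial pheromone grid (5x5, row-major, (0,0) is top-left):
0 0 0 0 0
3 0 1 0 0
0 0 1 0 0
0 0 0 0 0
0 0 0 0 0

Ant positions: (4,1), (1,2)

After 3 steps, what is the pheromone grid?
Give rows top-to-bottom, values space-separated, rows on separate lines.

After step 1: ants at (3,1),(2,2)
  0 0 0 0 0
  2 0 0 0 0
  0 0 2 0 0
  0 1 0 0 0
  0 0 0 0 0
After step 2: ants at (2,1),(1,2)
  0 0 0 0 0
  1 0 1 0 0
  0 1 1 0 0
  0 0 0 0 0
  0 0 0 0 0
After step 3: ants at (2,2),(2,2)
  0 0 0 0 0
  0 0 0 0 0
  0 0 4 0 0
  0 0 0 0 0
  0 0 0 0 0

0 0 0 0 0
0 0 0 0 0
0 0 4 0 0
0 0 0 0 0
0 0 0 0 0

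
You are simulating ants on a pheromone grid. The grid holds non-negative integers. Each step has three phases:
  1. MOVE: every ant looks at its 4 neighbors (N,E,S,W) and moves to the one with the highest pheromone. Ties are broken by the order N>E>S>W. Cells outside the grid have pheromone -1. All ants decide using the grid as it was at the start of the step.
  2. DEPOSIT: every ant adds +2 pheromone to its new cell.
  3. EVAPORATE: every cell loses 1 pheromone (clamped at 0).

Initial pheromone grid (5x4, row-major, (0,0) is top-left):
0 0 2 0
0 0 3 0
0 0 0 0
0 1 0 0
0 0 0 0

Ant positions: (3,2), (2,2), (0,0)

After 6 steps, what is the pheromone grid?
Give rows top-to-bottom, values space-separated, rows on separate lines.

After step 1: ants at (3,1),(1,2),(0,1)
  0 1 1 0
  0 0 4 0
  0 0 0 0
  0 2 0 0
  0 0 0 0
After step 2: ants at (2,1),(0,2),(0,2)
  0 0 4 0
  0 0 3 0
  0 1 0 0
  0 1 0 0
  0 0 0 0
After step 3: ants at (3,1),(1,2),(1,2)
  0 0 3 0
  0 0 6 0
  0 0 0 0
  0 2 0 0
  0 0 0 0
After step 4: ants at (2,1),(0,2),(0,2)
  0 0 6 0
  0 0 5 0
  0 1 0 0
  0 1 0 0
  0 0 0 0
After step 5: ants at (3,1),(1,2),(1,2)
  0 0 5 0
  0 0 8 0
  0 0 0 0
  0 2 0 0
  0 0 0 0
After step 6: ants at (2,1),(0,2),(0,2)
  0 0 8 0
  0 0 7 0
  0 1 0 0
  0 1 0 0
  0 0 0 0

0 0 8 0
0 0 7 0
0 1 0 0
0 1 0 0
0 0 0 0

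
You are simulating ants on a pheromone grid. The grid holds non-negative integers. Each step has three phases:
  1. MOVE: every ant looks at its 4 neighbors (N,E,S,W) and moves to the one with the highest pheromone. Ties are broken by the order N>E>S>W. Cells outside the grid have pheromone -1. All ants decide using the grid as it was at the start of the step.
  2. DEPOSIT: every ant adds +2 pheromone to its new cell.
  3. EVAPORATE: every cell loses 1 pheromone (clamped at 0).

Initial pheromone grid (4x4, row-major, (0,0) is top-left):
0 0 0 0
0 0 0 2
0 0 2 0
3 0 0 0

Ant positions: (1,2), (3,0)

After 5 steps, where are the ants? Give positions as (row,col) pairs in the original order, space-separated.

Step 1: ant0:(1,2)->E->(1,3) | ant1:(3,0)->N->(2,0)
  grid max=3 at (1,3)
Step 2: ant0:(1,3)->N->(0,3) | ant1:(2,0)->S->(3,0)
  grid max=3 at (3,0)
Step 3: ant0:(0,3)->S->(1,3) | ant1:(3,0)->N->(2,0)
  grid max=3 at (1,3)
Step 4: ant0:(1,3)->N->(0,3) | ant1:(2,0)->S->(3,0)
  grid max=3 at (3,0)
Step 5: ant0:(0,3)->S->(1,3) | ant1:(3,0)->N->(2,0)
  grid max=3 at (1,3)

(1,3) (2,0)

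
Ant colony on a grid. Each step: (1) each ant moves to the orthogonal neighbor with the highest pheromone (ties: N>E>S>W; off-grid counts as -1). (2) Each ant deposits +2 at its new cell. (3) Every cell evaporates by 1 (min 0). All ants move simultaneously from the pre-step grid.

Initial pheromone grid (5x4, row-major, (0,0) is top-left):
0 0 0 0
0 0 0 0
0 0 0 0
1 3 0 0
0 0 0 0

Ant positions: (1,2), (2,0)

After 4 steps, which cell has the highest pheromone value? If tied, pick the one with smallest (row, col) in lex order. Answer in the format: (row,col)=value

Answer: (3,1)=3

Derivation:
Step 1: ant0:(1,2)->N->(0,2) | ant1:(2,0)->S->(3,0)
  grid max=2 at (3,0)
Step 2: ant0:(0,2)->E->(0,3) | ant1:(3,0)->E->(3,1)
  grid max=3 at (3,1)
Step 3: ant0:(0,3)->S->(1,3) | ant1:(3,1)->W->(3,0)
  grid max=2 at (3,0)
Step 4: ant0:(1,3)->N->(0,3) | ant1:(3,0)->E->(3,1)
  grid max=3 at (3,1)
Final grid:
  0 0 0 1
  0 0 0 0
  0 0 0 0
  1 3 0 0
  0 0 0 0
Max pheromone 3 at (3,1)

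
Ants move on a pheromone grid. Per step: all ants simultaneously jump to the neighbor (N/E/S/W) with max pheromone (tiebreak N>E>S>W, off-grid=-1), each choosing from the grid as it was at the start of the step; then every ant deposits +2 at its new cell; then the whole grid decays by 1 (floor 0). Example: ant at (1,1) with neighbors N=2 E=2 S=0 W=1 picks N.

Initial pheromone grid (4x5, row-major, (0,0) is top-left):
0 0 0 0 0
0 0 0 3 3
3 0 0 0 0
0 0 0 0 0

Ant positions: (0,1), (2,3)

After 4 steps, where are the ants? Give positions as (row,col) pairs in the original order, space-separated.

Step 1: ant0:(0,1)->E->(0,2) | ant1:(2,3)->N->(1,3)
  grid max=4 at (1,3)
Step 2: ant0:(0,2)->E->(0,3) | ant1:(1,3)->E->(1,4)
  grid max=3 at (1,3)
Step 3: ant0:(0,3)->S->(1,3) | ant1:(1,4)->W->(1,3)
  grid max=6 at (1,3)
Step 4: ant0:(1,3)->E->(1,4) | ant1:(1,3)->E->(1,4)
  grid max=5 at (1,3)

(1,4) (1,4)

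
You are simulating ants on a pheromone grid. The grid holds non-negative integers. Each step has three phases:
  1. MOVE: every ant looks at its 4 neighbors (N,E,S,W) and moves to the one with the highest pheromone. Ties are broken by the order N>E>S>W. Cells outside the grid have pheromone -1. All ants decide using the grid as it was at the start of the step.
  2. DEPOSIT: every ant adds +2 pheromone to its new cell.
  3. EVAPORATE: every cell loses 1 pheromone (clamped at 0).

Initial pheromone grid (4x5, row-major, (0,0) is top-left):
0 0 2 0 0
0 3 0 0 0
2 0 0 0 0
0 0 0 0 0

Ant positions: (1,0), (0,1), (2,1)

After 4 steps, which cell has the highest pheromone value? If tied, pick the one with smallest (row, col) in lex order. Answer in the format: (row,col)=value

Step 1: ant0:(1,0)->E->(1,1) | ant1:(0,1)->S->(1,1) | ant2:(2,1)->N->(1,1)
  grid max=8 at (1,1)
Step 2: ant0:(1,1)->N->(0,1) | ant1:(1,1)->N->(0,1) | ant2:(1,1)->N->(0,1)
  grid max=7 at (1,1)
Step 3: ant0:(0,1)->S->(1,1) | ant1:(0,1)->S->(1,1) | ant2:(0,1)->S->(1,1)
  grid max=12 at (1,1)
Step 4: ant0:(1,1)->N->(0,1) | ant1:(1,1)->N->(0,1) | ant2:(1,1)->N->(0,1)
  grid max=11 at (1,1)
Final grid:
  0 9 0 0 0
  0 11 0 0 0
  0 0 0 0 0
  0 0 0 0 0
Max pheromone 11 at (1,1)

Answer: (1,1)=11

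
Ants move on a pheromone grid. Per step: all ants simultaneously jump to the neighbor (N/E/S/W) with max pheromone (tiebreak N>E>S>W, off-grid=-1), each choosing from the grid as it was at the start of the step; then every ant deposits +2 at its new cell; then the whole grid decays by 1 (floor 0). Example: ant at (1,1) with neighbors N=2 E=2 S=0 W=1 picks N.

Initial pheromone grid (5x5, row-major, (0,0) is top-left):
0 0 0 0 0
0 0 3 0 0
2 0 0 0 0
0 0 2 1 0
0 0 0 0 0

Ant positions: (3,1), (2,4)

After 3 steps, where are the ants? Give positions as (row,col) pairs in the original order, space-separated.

Step 1: ant0:(3,1)->E->(3,2) | ant1:(2,4)->N->(1,4)
  grid max=3 at (3,2)
Step 2: ant0:(3,2)->N->(2,2) | ant1:(1,4)->N->(0,4)
  grid max=2 at (3,2)
Step 3: ant0:(2,2)->S->(3,2) | ant1:(0,4)->S->(1,4)
  grid max=3 at (3,2)

(3,2) (1,4)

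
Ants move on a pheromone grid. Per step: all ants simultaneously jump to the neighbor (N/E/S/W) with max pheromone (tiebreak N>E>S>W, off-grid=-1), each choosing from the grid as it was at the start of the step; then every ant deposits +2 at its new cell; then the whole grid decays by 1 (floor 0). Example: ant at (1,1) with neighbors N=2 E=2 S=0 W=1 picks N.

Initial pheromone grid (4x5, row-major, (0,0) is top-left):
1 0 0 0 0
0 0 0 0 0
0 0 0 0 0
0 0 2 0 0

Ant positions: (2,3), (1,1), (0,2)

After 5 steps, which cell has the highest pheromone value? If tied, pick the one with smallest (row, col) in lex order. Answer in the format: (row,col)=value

Answer: (0,3)=9

Derivation:
Step 1: ant0:(2,3)->N->(1,3) | ant1:(1,1)->N->(0,1) | ant2:(0,2)->E->(0,3)
  grid max=1 at (0,1)
Step 2: ant0:(1,3)->N->(0,3) | ant1:(0,1)->E->(0,2) | ant2:(0,3)->S->(1,3)
  grid max=2 at (0,3)
Step 3: ant0:(0,3)->S->(1,3) | ant1:(0,2)->E->(0,3) | ant2:(1,3)->N->(0,3)
  grid max=5 at (0,3)
Step 4: ant0:(1,3)->N->(0,3) | ant1:(0,3)->S->(1,3) | ant2:(0,3)->S->(1,3)
  grid max=6 at (0,3)
Step 5: ant0:(0,3)->S->(1,3) | ant1:(1,3)->N->(0,3) | ant2:(1,3)->N->(0,3)
  grid max=9 at (0,3)
Final grid:
  0 0 0 9 0
  0 0 0 7 0
  0 0 0 0 0
  0 0 0 0 0
Max pheromone 9 at (0,3)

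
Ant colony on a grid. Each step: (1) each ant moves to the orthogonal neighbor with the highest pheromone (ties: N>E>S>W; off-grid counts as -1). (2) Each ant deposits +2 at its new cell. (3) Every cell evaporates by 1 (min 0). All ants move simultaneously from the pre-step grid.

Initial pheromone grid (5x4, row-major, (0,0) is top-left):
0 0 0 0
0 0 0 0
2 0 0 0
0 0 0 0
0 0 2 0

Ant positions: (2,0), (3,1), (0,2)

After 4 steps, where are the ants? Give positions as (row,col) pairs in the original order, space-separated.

Step 1: ant0:(2,0)->N->(1,0) | ant1:(3,1)->N->(2,1) | ant2:(0,2)->E->(0,3)
  grid max=1 at (0,3)
Step 2: ant0:(1,0)->S->(2,0) | ant1:(2,1)->W->(2,0) | ant2:(0,3)->S->(1,3)
  grid max=4 at (2,0)
Step 3: ant0:(2,0)->N->(1,0) | ant1:(2,0)->N->(1,0) | ant2:(1,3)->N->(0,3)
  grid max=3 at (1,0)
Step 4: ant0:(1,0)->S->(2,0) | ant1:(1,0)->S->(2,0) | ant2:(0,3)->S->(1,3)
  grid max=6 at (2,0)

(2,0) (2,0) (1,3)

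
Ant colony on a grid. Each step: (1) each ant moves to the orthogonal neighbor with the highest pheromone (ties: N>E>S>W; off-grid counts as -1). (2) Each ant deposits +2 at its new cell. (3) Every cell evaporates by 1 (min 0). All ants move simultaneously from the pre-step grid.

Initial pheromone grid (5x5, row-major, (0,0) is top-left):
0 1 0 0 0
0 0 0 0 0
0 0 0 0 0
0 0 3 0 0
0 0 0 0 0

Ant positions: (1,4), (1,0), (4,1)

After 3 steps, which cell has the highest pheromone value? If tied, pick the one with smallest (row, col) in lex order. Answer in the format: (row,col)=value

Step 1: ant0:(1,4)->N->(0,4) | ant1:(1,0)->N->(0,0) | ant2:(4,1)->N->(3,1)
  grid max=2 at (3,2)
Step 2: ant0:(0,4)->S->(1,4) | ant1:(0,0)->E->(0,1) | ant2:(3,1)->E->(3,2)
  grid max=3 at (3,2)
Step 3: ant0:(1,4)->N->(0,4) | ant1:(0,1)->E->(0,2) | ant2:(3,2)->N->(2,2)
  grid max=2 at (3,2)
Final grid:
  0 0 1 0 1
  0 0 0 0 0
  0 0 1 0 0
  0 0 2 0 0
  0 0 0 0 0
Max pheromone 2 at (3,2)

Answer: (3,2)=2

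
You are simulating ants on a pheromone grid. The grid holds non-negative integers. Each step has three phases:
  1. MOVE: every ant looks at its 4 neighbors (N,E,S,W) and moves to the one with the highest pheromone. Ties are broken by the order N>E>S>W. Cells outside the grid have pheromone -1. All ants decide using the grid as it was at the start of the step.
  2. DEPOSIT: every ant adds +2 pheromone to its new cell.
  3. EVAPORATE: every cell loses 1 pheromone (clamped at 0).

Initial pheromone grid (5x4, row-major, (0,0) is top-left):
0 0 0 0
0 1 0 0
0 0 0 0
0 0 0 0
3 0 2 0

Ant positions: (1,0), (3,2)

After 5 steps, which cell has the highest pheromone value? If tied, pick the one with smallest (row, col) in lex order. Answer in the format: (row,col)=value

Answer: (4,2)=3

Derivation:
Step 1: ant0:(1,0)->E->(1,1) | ant1:(3,2)->S->(4,2)
  grid max=3 at (4,2)
Step 2: ant0:(1,1)->N->(0,1) | ant1:(4,2)->N->(3,2)
  grid max=2 at (4,2)
Step 3: ant0:(0,1)->S->(1,1) | ant1:(3,2)->S->(4,2)
  grid max=3 at (4,2)
Step 4: ant0:(1,1)->N->(0,1) | ant1:(4,2)->N->(3,2)
  grid max=2 at (4,2)
Step 5: ant0:(0,1)->S->(1,1) | ant1:(3,2)->S->(4,2)
  grid max=3 at (4,2)
Final grid:
  0 0 0 0
  0 2 0 0
  0 0 0 0
  0 0 0 0
  0 0 3 0
Max pheromone 3 at (4,2)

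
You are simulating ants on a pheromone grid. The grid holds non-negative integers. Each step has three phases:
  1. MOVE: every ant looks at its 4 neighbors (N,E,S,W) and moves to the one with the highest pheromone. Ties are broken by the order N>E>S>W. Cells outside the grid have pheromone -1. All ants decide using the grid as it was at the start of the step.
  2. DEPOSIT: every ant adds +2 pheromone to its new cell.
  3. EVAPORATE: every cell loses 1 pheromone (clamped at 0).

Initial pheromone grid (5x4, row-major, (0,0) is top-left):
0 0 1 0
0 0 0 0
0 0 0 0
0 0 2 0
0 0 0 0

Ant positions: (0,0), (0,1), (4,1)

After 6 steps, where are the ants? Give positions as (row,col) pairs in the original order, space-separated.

Step 1: ant0:(0,0)->E->(0,1) | ant1:(0,1)->E->(0,2) | ant2:(4,1)->N->(3,1)
  grid max=2 at (0,2)
Step 2: ant0:(0,1)->E->(0,2) | ant1:(0,2)->W->(0,1) | ant2:(3,1)->E->(3,2)
  grid max=3 at (0,2)
Step 3: ant0:(0,2)->W->(0,1) | ant1:(0,1)->E->(0,2) | ant2:(3,2)->N->(2,2)
  grid max=4 at (0,2)
Step 4: ant0:(0,1)->E->(0,2) | ant1:(0,2)->W->(0,1) | ant2:(2,2)->S->(3,2)
  grid max=5 at (0,2)
Step 5: ant0:(0,2)->W->(0,1) | ant1:(0,1)->E->(0,2) | ant2:(3,2)->N->(2,2)
  grid max=6 at (0,2)
Step 6: ant0:(0,1)->E->(0,2) | ant1:(0,2)->W->(0,1) | ant2:(2,2)->S->(3,2)
  grid max=7 at (0,2)

(0,2) (0,1) (3,2)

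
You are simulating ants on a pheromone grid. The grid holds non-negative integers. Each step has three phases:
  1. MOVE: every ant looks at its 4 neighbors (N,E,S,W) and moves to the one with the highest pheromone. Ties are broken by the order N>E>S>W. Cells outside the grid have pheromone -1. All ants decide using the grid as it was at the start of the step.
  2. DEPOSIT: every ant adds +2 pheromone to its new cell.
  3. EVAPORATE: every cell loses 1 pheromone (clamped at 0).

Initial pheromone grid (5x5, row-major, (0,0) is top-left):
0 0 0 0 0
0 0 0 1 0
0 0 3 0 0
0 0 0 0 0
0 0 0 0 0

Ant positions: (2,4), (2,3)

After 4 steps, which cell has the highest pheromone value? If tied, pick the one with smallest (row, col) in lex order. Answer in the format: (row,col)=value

Answer: (2,2)=3

Derivation:
Step 1: ant0:(2,4)->N->(1,4) | ant1:(2,3)->W->(2,2)
  grid max=4 at (2,2)
Step 2: ant0:(1,4)->N->(0,4) | ant1:(2,2)->N->(1,2)
  grid max=3 at (2,2)
Step 3: ant0:(0,4)->S->(1,4) | ant1:(1,2)->S->(2,2)
  grid max=4 at (2,2)
Step 4: ant0:(1,4)->N->(0,4) | ant1:(2,2)->N->(1,2)
  grid max=3 at (2,2)
Final grid:
  0 0 0 0 1
  0 0 1 0 0
  0 0 3 0 0
  0 0 0 0 0
  0 0 0 0 0
Max pheromone 3 at (2,2)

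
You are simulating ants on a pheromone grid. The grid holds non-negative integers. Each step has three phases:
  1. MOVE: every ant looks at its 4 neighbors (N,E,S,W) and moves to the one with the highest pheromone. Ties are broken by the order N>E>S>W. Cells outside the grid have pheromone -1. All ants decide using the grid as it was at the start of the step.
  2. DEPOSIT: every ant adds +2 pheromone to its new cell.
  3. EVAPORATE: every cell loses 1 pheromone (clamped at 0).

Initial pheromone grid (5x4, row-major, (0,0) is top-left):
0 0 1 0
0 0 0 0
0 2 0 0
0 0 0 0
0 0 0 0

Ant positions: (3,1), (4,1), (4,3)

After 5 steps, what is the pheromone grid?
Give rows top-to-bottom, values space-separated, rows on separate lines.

After step 1: ants at (2,1),(3,1),(3,3)
  0 0 0 0
  0 0 0 0
  0 3 0 0
  0 1 0 1
  0 0 0 0
After step 2: ants at (3,1),(2,1),(2,3)
  0 0 0 0
  0 0 0 0
  0 4 0 1
  0 2 0 0
  0 0 0 0
After step 3: ants at (2,1),(3,1),(1,3)
  0 0 0 0
  0 0 0 1
  0 5 0 0
  0 3 0 0
  0 0 0 0
After step 4: ants at (3,1),(2,1),(0,3)
  0 0 0 1
  0 0 0 0
  0 6 0 0
  0 4 0 0
  0 0 0 0
After step 5: ants at (2,1),(3,1),(1,3)
  0 0 0 0
  0 0 0 1
  0 7 0 0
  0 5 0 0
  0 0 0 0

0 0 0 0
0 0 0 1
0 7 0 0
0 5 0 0
0 0 0 0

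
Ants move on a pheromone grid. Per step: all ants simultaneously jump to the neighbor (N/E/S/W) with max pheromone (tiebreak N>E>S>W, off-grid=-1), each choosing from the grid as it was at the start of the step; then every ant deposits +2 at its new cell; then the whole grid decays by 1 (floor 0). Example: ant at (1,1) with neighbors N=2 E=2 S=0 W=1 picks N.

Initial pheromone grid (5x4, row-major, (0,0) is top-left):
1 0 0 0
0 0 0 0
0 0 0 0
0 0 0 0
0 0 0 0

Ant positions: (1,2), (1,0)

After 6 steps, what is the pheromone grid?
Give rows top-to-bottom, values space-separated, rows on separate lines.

After step 1: ants at (0,2),(0,0)
  2 0 1 0
  0 0 0 0
  0 0 0 0
  0 0 0 0
  0 0 0 0
After step 2: ants at (0,3),(0,1)
  1 1 0 1
  0 0 0 0
  0 0 0 0
  0 0 0 0
  0 0 0 0
After step 3: ants at (1,3),(0,0)
  2 0 0 0
  0 0 0 1
  0 0 0 0
  0 0 0 0
  0 0 0 0
After step 4: ants at (0,3),(0,1)
  1 1 0 1
  0 0 0 0
  0 0 0 0
  0 0 0 0
  0 0 0 0
After step 5: ants at (1,3),(0,0)
  2 0 0 0
  0 0 0 1
  0 0 0 0
  0 0 0 0
  0 0 0 0
After step 6: ants at (0,3),(0,1)
  1 1 0 1
  0 0 0 0
  0 0 0 0
  0 0 0 0
  0 0 0 0

1 1 0 1
0 0 0 0
0 0 0 0
0 0 0 0
0 0 0 0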